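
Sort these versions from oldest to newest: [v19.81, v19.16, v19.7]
[v19.7, v19.16, v19.81]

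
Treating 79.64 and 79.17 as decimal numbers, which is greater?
79.64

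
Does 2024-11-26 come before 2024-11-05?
No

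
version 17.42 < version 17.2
False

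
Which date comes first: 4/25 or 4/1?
4/1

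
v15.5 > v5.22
True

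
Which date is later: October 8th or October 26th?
October 26th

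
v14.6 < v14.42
True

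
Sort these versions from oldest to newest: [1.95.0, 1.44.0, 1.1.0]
[1.1.0, 1.44.0, 1.95.0]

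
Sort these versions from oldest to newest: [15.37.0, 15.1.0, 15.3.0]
[15.1.0, 15.3.0, 15.37.0]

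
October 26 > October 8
True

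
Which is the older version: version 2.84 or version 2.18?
version 2.18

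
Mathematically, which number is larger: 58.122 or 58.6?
58.6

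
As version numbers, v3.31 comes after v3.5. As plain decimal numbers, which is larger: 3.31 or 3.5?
3.5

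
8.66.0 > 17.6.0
False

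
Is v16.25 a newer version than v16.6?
Yes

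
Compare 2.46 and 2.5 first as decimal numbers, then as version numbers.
As decimals: 2.46 < 2.5. As versions: v2.46 > v2.5 (minor version 46 > 5).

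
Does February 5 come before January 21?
No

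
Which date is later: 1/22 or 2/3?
2/3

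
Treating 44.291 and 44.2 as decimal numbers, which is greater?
44.291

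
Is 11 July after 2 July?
Yes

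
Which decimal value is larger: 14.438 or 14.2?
14.438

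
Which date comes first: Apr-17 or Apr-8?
Apr-8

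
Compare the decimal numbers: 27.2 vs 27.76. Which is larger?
27.76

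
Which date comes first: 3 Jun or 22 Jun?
3 Jun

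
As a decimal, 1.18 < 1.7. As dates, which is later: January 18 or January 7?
January 18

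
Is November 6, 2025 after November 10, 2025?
No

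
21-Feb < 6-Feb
False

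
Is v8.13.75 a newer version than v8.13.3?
Yes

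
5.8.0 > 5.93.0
False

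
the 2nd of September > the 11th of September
False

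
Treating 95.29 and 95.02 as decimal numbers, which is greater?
95.29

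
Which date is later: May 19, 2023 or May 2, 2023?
May 19, 2023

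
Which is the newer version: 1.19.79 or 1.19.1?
1.19.79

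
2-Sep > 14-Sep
False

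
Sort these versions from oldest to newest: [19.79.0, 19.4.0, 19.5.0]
[19.4.0, 19.5.0, 19.79.0]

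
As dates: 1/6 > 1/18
False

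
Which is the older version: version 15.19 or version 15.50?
version 15.19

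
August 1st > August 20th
False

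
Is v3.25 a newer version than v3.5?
Yes. Version numbers are compared segment by segment as integers, not as decimals: minor version 25 > 5, so v3.25 > v3.5 (even though the decimal 3.25 < 3.5).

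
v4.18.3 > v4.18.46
False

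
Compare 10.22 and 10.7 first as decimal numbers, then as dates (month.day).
As decimals: 10.22 < 10.7. As dates: 10/22 is later than 10/7 (day 22 > day 7).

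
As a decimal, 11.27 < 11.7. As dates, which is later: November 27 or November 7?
November 27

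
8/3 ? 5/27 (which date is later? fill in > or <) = >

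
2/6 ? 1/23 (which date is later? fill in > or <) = >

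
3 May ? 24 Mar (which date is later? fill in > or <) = >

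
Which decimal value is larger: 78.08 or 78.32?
78.32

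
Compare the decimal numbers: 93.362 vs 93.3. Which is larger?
93.362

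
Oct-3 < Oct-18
True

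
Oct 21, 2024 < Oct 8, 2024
False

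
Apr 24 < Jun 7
True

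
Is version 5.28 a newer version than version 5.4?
Yes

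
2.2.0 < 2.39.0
True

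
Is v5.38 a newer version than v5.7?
Yes. Version numbers are compared segment by segment as integers, not as decimals: minor version 38 > 7, so v5.38 > v5.7 (even though the decimal 5.38 < 5.7).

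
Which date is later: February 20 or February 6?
February 20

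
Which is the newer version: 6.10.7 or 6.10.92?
6.10.92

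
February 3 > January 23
True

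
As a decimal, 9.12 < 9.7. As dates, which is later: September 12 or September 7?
September 12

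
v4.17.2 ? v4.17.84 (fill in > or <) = <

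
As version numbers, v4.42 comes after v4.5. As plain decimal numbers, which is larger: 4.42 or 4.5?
4.5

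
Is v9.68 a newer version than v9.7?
Yes. Version numbers are compared segment by segment as integers, not as decimals: minor version 68 > 7, so v9.68 > v9.7 (even though the decimal 9.68 < 9.7).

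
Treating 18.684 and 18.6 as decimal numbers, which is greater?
18.684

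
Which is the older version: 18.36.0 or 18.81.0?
18.36.0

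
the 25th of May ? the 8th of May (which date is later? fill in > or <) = >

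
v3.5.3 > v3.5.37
False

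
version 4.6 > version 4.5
True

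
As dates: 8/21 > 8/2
True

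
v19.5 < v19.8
True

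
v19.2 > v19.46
False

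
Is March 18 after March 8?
Yes. Day 18 comes after day 8 in March — this is a date comparison, not a decimal one (the decimal 3.18 would be smaller than 3.8).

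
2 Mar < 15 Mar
True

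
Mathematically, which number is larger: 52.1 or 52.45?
52.45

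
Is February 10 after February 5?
Yes. Day 10 comes after day 5 in February — this is a date comparison, not a decimal one (the decimal 2.10 would be smaller than 2.5).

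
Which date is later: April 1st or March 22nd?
April 1st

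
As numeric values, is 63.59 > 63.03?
True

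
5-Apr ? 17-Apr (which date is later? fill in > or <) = <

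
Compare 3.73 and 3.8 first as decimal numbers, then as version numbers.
As decimals: 3.73 < 3.8. As versions: v3.73 > v3.8 (minor version 73 > 8).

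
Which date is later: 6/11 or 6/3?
6/11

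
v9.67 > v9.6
True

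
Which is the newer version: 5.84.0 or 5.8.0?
5.84.0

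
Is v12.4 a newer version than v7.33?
Yes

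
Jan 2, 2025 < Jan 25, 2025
True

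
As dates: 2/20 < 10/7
True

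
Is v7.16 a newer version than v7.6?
Yes. Version numbers are compared segment by segment as integers, not as decimals: minor version 16 > 6, so v7.16 > v7.6 (even though the decimal 7.16 < 7.6).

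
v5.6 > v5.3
True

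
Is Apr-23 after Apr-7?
Yes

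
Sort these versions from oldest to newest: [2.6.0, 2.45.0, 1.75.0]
[1.75.0, 2.6.0, 2.45.0]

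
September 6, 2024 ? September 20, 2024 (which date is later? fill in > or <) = <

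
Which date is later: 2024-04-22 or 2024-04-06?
2024-04-22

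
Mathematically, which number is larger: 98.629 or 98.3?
98.629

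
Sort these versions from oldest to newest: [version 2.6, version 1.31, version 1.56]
[version 1.31, version 1.56, version 2.6]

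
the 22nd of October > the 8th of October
True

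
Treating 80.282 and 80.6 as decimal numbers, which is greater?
80.6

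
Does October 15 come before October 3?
No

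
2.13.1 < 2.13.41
True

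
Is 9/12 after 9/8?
Yes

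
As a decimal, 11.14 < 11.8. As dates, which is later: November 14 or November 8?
November 14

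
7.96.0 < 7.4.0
False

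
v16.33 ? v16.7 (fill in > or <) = >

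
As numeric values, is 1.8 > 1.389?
True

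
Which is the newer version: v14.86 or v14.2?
v14.86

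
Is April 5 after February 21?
Yes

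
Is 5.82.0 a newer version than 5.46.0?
Yes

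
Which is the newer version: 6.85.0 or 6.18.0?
6.85.0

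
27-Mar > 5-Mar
True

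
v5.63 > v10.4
False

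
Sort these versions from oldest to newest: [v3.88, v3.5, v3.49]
[v3.5, v3.49, v3.88]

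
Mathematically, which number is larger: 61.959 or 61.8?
61.959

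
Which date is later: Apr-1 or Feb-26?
Apr-1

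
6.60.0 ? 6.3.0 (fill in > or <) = >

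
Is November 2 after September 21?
Yes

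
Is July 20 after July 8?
Yes. Day 20 comes after day 8 in July — this is a date comparison, not a decimal one (the decimal 7.20 would be smaller than 7.8).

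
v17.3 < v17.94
True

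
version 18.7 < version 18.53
True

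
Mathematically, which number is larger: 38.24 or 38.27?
38.27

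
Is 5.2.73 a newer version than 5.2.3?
Yes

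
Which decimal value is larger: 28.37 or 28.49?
28.49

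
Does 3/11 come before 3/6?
No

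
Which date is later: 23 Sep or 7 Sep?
23 Sep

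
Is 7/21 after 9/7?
No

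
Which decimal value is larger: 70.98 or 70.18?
70.98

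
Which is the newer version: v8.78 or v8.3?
v8.78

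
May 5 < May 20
True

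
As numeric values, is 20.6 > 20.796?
False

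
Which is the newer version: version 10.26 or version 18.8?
version 18.8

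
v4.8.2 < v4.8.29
True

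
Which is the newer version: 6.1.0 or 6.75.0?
6.75.0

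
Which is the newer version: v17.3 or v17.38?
v17.38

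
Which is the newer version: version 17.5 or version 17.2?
version 17.5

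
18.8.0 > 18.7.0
True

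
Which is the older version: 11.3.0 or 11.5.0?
11.3.0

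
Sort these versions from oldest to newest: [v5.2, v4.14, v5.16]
[v4.14, v5.2, v5.16]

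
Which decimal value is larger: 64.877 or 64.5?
64.877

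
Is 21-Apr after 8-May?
No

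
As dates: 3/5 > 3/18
False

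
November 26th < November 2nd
False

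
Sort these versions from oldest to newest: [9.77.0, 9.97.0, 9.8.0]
[9.8.0, 9.77.0, 9.97.0]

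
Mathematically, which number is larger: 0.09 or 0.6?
0.6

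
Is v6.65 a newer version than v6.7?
Yes. Version numbers are compared segment by segment as integers, not as decimals: minor version 65 > 7, so v6.65 > v6.7 (even though the decimal 6.65 < 6.7).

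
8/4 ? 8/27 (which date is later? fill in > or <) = <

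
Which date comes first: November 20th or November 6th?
November 6th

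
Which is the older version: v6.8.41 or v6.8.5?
v6.8.5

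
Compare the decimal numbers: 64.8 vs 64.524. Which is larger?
64.8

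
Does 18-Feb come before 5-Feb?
No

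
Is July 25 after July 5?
Yes. Day 25 comes after day 5 in July — this is a date comparison, not a decimal one (the decimal 7.25 would be smaller than 7.5).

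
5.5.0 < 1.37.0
False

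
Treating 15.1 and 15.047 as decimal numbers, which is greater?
15.1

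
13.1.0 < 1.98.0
False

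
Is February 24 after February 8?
Yes. Day 24 comes after day 8 in February — this is a date comparison, not a decimal one (the decimal 2.24 would be smaller than 2.8).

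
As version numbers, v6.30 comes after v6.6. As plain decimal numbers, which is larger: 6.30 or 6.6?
6.6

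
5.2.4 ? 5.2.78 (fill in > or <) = <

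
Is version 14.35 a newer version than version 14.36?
No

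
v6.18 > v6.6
True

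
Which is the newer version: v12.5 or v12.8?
v12.8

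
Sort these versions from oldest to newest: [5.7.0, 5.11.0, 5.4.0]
[5.4.0, 5.7.0, 5.11.0]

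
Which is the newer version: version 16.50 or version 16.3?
version 16.50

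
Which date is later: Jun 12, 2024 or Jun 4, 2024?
Jun 12, 2024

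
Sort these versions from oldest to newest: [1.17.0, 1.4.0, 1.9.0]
[1.4.0, 1.9.0, 1.17.0]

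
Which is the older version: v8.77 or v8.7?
v8.7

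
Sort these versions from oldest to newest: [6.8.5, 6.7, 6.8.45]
[6.7, 6.8.5, 6.8.45]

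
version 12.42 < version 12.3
False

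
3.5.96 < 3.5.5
False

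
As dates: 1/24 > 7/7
False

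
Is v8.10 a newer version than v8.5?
Yes. Version numbers are compared segment by segment as integers, not as decimals: minor version 10 > 5, so v8.10 > v8.5 (even though the decimal 8.10 < 8.5).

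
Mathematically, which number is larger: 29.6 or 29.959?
29.959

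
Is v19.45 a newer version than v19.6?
Yes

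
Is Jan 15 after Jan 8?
Yes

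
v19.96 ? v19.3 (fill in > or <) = >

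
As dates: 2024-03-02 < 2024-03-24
True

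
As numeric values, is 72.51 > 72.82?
False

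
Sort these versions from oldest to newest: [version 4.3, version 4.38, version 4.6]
[version 4.3, version 4.6, version 4.38]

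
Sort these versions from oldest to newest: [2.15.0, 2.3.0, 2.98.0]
[2.3.0, 2.15.0, 2.98.0]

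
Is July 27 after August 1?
No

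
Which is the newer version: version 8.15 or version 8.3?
version 8.15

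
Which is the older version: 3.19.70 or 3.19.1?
3.19.1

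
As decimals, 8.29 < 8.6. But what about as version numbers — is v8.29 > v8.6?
True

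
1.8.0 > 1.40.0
False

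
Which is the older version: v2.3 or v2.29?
v2.3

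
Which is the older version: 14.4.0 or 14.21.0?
14.4.0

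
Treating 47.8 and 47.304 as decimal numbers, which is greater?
47.8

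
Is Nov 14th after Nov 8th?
Yes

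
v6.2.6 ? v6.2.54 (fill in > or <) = <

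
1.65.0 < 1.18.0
False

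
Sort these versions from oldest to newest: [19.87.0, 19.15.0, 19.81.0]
[19.15.0, 19.81.0, 19.87.0]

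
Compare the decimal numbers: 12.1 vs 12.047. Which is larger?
12.1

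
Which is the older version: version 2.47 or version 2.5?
version 2.5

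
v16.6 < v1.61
False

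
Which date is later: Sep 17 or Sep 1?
Sep 17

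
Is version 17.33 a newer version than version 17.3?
Yes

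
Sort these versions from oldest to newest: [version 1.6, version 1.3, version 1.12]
[version 1.3, version 1.6, version 1.12]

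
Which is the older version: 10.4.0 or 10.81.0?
10.4.0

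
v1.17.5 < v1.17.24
True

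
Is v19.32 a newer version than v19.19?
Yes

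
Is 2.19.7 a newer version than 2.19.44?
No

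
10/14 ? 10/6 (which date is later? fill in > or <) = >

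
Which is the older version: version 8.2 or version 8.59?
version 8.2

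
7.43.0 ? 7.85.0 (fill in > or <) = <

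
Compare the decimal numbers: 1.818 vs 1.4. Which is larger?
1.818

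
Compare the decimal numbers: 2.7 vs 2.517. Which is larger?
2.7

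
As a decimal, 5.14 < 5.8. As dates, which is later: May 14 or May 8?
May 14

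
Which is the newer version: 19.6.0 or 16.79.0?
19.6.0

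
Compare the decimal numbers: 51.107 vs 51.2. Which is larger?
51.2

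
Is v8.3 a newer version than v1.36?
Yes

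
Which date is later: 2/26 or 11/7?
11/7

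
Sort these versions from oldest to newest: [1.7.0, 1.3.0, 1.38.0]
[1.3.0, 1.7.0, 1.38.0]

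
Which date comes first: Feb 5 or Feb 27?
Feb 5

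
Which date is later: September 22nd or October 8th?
October 8th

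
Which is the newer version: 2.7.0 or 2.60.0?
2.60.0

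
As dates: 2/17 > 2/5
True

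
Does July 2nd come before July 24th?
Yes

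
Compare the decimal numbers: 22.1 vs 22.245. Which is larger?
22.245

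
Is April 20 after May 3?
No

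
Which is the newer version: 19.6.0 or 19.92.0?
19.92.0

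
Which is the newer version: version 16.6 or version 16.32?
version 16.32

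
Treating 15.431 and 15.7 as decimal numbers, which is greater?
15.7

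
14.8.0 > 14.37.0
False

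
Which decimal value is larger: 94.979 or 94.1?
94.979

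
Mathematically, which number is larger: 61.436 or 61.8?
61.8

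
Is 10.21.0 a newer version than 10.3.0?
Yes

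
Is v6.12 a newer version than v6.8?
Yes. Version numbers are compared segment by segment as integers, not as decimals: minor version 12 > 8, so v6.12 > v6.8 (even though the decimal 6.12 < 6.8).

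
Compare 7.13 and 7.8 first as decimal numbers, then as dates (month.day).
As decimals: 7.13 < 7.8. As dates: 7/13 is later than 7/8 (day 13 > day 8).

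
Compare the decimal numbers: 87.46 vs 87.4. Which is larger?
87.46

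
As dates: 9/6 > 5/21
True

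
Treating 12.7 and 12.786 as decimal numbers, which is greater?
12.786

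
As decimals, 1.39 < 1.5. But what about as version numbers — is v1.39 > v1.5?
True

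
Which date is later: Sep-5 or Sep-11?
Sep-11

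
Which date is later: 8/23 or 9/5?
9/5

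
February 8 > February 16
False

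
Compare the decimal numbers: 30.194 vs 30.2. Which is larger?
30.2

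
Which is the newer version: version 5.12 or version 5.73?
version 5.73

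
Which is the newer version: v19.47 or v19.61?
v19.61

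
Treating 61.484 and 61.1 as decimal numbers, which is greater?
61.484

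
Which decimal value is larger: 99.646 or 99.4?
99.646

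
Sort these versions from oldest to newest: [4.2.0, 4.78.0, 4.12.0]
[4.2.0, 4.12.0, 4.78.0]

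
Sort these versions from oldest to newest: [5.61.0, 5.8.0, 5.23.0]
[5.8.0, 5.23.0, 5.61.0]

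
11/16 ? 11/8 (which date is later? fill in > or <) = >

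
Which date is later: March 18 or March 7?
March 18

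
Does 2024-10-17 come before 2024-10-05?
No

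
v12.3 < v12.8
True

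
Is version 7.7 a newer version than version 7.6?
Yes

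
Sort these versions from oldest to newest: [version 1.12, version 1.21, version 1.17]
[version 1.12, version 1.17, version 1.21]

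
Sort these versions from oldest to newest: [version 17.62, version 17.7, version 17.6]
[version 17.6, version 17.7, version 17.62]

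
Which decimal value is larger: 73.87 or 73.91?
73.91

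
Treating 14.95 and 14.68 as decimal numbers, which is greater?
14.95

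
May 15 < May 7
False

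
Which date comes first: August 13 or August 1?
August 1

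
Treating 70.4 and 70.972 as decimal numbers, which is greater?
70.972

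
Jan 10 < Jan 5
False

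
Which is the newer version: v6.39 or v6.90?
v6.90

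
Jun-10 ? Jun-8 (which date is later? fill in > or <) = >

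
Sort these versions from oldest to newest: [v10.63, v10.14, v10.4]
[v10.4, v10.14, v10.63]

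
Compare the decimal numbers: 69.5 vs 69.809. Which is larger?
69.809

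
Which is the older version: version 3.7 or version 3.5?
version 3.5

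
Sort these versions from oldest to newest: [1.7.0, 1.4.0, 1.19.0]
[1.4.0, 1.7.0, 1.19.0]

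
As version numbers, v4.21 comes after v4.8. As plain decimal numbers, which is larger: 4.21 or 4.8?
4.8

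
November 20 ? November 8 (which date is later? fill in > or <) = >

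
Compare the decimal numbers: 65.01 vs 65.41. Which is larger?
65.41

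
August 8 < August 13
True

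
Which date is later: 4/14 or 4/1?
4/14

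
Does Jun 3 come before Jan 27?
No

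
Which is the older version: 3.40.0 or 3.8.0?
3.8.0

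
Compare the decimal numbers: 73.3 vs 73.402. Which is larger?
73.402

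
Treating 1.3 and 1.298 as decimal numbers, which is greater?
1.3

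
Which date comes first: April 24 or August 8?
April 24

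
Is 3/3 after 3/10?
No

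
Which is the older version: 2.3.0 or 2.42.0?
2.3.0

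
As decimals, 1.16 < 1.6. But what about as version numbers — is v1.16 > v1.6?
True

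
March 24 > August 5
False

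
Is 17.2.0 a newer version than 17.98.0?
No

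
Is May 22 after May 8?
Yes. Day 22 comes after day 8 in May — this is a date comparison, not a decimal one (the decimal 5.22 would be smaller than 5.8).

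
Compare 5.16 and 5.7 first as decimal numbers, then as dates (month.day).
As decimals: 5.16 < 5.7. As dates: 5/16 is later than 5/7 (day 16 > day 7).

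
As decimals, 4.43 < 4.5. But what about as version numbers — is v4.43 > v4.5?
True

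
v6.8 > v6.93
False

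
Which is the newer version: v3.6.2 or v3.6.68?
v3.6.68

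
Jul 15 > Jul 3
True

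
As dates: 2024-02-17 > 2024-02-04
True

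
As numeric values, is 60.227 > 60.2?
True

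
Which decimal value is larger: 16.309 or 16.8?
16.8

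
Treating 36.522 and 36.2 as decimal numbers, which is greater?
36.522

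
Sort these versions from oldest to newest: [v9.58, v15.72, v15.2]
[v9.58, v15.2, v15.72]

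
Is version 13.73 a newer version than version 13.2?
Yes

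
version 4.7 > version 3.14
True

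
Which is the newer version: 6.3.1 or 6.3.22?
6.3.22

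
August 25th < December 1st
True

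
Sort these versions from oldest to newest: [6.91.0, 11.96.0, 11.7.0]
[6.91.0, 11.7.0, 11.96.0]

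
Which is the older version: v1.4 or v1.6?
v1.4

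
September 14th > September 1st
True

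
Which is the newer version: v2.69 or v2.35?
v2.69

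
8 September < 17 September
True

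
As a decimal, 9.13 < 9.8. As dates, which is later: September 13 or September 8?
September 13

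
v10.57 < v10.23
False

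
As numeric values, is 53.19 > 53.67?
False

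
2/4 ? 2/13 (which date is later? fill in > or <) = <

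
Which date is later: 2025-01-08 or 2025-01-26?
2025-01-26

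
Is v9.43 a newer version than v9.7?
Yes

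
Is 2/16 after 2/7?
Yes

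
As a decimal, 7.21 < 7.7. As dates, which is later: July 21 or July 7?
July 21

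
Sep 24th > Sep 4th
True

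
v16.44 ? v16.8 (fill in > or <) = >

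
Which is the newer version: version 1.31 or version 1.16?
version 1.31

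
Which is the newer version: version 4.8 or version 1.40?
version 4.8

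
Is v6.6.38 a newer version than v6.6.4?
Yes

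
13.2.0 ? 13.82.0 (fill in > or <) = <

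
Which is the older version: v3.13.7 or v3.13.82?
v3.13.7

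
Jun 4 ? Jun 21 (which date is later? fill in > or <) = <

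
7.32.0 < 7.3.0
False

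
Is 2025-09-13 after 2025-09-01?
Yes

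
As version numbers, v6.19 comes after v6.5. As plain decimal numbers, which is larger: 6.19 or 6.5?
6.5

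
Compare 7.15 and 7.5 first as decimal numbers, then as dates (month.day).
As decimals: 7.15 < 7.5. As dates: 7/15 is later than 7/5 (day 15 > day 5).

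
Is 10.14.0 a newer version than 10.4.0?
Yes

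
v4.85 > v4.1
True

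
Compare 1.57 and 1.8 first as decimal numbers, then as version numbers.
As decimals: 1.57 < 1.8. As versions: v1.57 > v1.8 (minor version 57 > 8).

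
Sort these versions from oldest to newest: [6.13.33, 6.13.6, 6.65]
[6.13.6, 6.13.33, 6.65]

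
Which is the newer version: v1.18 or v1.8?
v1.18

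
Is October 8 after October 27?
No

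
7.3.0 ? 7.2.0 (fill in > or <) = >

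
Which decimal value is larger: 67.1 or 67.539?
67.539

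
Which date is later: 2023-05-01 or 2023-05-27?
2023-05-27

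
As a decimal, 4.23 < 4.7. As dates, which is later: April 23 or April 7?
April 23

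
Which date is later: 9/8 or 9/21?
9/21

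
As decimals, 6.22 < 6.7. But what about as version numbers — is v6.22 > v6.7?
True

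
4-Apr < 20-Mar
False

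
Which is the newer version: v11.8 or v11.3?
v11.8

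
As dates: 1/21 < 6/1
True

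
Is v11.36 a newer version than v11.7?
Yes. Version numbers are compared segment by segment as integers, not as decimals: minor version 36 > 7, so v11.36 > v11.7 (even though the decimal 11.36 < 11.7).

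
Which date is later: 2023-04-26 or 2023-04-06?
2023-04-26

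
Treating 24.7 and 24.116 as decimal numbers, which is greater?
24.7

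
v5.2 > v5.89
False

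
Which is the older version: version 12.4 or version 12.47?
version 12.4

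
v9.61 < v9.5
False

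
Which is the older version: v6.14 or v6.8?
v6.8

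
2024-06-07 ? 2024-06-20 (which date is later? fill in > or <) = <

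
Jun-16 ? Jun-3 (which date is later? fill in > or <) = >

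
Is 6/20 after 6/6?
Yes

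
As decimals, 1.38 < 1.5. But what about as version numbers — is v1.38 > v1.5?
True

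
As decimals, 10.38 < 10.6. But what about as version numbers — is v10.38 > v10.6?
True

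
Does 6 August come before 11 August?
Yes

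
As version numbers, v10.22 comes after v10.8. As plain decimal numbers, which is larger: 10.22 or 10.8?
10.8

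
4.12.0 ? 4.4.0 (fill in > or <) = >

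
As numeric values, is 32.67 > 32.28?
True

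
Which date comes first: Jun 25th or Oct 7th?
Jun 25th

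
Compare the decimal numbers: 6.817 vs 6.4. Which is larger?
6.817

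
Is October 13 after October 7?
Yes. Day 13 comes after day 7 in October — this is a date comparison, not a decimal one (the decimal 10.13 would be smaller than 10.7).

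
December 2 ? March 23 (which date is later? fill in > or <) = >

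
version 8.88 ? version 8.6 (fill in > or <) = >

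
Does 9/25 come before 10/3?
Yes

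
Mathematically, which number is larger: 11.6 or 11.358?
11.6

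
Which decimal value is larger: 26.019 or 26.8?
26.8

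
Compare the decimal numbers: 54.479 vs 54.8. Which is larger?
54.8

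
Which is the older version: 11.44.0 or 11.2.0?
11.2.0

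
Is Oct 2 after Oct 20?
No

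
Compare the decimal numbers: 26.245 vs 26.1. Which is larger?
26.245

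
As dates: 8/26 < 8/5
False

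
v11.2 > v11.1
True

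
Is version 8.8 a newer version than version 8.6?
Yes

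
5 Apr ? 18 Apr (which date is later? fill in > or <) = <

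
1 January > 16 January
False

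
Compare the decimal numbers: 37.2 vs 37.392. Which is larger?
37.392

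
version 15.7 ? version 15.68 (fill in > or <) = <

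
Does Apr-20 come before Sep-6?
Yes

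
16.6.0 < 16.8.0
True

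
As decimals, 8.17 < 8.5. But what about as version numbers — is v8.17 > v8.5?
True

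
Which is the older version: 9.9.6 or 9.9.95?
9.9.6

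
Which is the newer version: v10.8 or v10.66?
v10.66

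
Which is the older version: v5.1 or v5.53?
v5.1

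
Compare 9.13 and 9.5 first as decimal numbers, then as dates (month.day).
As decimals: 9.13 < 9.5. As dates: 9/13 is later than 9/5 (day 13 > day 5).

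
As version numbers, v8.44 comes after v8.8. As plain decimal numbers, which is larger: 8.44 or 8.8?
8.8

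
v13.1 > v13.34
False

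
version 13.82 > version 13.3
True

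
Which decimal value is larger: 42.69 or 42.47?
42.69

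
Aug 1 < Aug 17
True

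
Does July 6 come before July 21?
Yes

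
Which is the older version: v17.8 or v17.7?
v17.7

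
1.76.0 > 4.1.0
False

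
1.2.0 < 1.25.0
True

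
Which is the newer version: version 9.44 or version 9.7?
version 9.44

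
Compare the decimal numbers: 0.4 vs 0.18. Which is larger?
0.4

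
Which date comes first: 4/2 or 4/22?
4/2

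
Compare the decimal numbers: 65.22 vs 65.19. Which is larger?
65.22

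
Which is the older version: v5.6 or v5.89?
v5.6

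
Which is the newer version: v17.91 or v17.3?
v17.91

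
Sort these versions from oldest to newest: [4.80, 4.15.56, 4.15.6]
[4.15.6, 4.15.56, 4.80]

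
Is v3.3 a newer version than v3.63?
No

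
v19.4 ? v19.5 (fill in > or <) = <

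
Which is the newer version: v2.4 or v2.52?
v2.52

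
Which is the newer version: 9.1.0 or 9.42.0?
9.42.0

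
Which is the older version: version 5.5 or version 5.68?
version 5.5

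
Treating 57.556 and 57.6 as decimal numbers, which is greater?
57.6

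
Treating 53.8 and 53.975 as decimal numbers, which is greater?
53.975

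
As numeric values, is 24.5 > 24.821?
False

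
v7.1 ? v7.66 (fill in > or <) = <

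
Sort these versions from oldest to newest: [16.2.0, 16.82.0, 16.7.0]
[16.2.0, 16.7.0, 16.82.0]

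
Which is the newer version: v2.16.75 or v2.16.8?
v2.16.75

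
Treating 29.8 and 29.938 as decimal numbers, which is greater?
29.938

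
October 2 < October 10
True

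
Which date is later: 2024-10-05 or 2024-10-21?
2024-10-21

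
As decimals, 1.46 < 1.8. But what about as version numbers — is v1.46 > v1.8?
True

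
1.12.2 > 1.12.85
False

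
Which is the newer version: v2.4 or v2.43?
v2.43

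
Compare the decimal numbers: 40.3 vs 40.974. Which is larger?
40.974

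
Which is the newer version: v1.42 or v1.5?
v1.42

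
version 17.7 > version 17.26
False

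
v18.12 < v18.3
False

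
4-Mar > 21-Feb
True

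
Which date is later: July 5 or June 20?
July 5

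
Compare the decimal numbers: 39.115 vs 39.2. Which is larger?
39.2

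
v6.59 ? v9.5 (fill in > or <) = <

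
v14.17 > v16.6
False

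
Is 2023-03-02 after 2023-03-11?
No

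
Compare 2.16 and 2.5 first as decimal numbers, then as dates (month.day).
As decimals: 2.16 < 2.5. As dates: 2/16 is later than 2/5 (day 16 > day 5).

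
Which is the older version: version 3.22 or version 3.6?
version 3.6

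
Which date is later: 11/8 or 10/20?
11/8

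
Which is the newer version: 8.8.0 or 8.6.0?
8.8.0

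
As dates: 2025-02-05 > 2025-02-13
False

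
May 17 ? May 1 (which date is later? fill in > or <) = >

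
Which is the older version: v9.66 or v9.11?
v9.11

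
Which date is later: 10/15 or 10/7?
10/15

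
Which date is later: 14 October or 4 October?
14 October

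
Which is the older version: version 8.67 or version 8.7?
version 8.7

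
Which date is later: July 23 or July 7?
July 23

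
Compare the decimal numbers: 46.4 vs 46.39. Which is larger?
46.4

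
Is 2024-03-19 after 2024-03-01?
Yes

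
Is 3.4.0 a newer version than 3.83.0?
No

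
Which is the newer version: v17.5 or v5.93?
v17.5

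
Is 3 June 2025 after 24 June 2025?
No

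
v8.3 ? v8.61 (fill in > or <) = <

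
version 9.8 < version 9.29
True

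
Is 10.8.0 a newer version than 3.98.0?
Yes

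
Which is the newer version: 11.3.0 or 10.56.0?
11.3.0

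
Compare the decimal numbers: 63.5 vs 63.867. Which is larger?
63.867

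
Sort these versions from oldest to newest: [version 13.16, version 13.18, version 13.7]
[version 13.7, version 13.16, version 13.18]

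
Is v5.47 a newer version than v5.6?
Yes. Version numbers are compared segment by segment as integers, not as decimals: minor version 47 > 6, so v5.47 > v5.6 (even though the decimal 5.47 < 5.6).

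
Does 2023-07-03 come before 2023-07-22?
Yes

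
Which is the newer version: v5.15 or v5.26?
v5.26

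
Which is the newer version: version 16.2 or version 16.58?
version 16.58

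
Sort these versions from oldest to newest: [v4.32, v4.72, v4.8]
[v4.8, v4.32, v4.72]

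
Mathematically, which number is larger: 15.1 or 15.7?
15.7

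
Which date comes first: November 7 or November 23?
November 7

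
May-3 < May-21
True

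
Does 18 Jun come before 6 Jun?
No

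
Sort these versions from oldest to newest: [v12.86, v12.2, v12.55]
[v12.2, v12.55, v12.86]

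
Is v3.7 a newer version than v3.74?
No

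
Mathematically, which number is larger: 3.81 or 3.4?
3.81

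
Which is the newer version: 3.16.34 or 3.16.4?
3.16.34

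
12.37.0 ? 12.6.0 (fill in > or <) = >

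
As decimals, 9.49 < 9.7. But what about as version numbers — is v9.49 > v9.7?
True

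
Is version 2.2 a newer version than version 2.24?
No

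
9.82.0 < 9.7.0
False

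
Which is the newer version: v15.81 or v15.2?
v15.81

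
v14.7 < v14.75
True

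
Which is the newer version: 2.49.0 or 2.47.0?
2.49.0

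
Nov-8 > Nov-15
False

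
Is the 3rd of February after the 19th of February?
No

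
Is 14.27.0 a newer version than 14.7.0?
Yes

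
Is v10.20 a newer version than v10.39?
No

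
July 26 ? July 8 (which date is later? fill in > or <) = >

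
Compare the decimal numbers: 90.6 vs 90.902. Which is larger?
90.902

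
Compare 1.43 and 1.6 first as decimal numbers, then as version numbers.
As decimals: 1.43 < 1.6. As versions: v1.43 > v1.6 (minor version 43 > 6).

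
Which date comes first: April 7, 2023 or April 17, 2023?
April 7, 2023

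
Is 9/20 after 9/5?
Yes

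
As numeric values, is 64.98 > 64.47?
True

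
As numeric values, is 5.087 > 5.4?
False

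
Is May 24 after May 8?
Yes. Day 24 comes after day 8 in May — this is a date comparison, not a decimal one (the decimal 5.24 would be smaller than 5.8).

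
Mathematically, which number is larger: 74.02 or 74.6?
74.6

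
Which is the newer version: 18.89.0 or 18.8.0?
18.89.0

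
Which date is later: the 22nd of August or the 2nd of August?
the 22nd of August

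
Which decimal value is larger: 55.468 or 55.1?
55.468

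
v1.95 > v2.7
False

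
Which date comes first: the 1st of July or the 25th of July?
the 1st of July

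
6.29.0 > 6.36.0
False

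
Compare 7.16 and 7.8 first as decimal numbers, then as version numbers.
As decimals: 7.16 < 7.8. As versions: v7.16 > v7.8 (minor version 16 > 8).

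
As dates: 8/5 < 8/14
True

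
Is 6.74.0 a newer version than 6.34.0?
Yes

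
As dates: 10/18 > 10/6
True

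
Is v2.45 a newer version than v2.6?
Yes. Version numbers are compared segment by segment as integers, not as decimals: minor version 45 > 6, so v2.45 > v2.6 (even though the decimal 2.45 < 2.6).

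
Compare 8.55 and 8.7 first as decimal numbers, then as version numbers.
As decimals: 8.55 < 8.7. As versions: v8.55 > v8.7 (minor version 55 > 7).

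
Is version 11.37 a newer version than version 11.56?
No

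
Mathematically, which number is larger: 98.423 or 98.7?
98.7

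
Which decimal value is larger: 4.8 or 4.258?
4.8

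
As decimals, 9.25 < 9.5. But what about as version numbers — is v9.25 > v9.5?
True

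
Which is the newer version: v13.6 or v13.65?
v13.65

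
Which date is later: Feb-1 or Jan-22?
Feb-1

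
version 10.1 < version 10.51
True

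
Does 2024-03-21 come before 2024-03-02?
No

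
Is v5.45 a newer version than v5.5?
Yes. Version numbers are compared segment by segment as integers, not as decimals: minor version 45 > 5, so v5.45 > v5.5 (even though the decimal 5.45 < 5.5).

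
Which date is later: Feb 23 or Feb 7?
Feb 23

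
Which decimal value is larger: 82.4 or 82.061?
82.4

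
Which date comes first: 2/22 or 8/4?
2/22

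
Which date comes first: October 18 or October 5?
October 5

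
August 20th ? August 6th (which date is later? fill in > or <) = >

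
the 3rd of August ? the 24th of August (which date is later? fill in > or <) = <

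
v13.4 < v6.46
False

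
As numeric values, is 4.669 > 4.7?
False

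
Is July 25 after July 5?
Yes. Day 25 comes after day 5 in July — this is a date comparison, not a decimal one (the decimal 7.25 would be smaller than 7.5).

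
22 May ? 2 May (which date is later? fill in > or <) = >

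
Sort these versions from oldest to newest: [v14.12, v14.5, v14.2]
[v14.2, v14.5, v14.12]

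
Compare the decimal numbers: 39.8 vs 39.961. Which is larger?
39.961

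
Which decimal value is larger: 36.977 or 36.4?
36.977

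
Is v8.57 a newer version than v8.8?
Yes. Version numbers are compared segment by segment as integers, not as decimals: minor version 57 > 8, so v8.57 > v8.8 (even though the decimal 8.57 < 8.8).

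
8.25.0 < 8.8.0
False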